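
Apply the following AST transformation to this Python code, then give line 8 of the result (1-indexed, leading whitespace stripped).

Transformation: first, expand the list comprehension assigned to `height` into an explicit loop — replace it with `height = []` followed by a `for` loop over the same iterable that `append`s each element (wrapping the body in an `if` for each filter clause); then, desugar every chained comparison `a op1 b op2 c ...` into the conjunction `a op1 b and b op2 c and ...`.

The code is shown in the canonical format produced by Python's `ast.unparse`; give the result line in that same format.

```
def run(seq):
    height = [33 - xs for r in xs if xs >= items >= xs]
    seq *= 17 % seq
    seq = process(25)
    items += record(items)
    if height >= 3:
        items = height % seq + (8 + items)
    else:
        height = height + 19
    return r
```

items += record(items)

Transformed code:
def run(seq):
    height = []
    for r in xs:
        if xs >= items and items >= xs:
            height.append(33 - xs)
    seq *= 17 % seq
    seq = process(25)
    items += record(items)
    if height >= 3:
        items = height % seq + (8 + items)
    else:
        height = height + 19
    return r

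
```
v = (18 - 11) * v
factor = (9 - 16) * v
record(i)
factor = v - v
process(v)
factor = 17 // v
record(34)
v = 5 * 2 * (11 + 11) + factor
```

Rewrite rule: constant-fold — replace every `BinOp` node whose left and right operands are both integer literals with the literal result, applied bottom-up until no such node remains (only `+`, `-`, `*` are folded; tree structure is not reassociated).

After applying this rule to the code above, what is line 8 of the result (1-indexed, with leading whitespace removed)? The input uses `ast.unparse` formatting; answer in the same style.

v = 220 + factor

Transformed code:
v = 7 * v
factor = -7 * v
record(i)
factor = v - v
process(v)
factor = 17 // v
record(34)
v = 220 + factor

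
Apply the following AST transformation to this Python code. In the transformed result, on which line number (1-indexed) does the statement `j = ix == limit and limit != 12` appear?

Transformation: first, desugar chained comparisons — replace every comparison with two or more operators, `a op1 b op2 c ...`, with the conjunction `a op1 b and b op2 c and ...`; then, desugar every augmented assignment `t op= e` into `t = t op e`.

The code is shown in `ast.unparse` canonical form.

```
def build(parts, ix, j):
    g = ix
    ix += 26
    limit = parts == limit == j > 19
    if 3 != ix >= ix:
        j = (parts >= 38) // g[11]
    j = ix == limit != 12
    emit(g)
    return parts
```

7

Transformed code:
def build(parts, ix, j):
    g = ix
    ix = ix + 26
    limit = parts == limit and limit == j and (j > 19)
    if 3 != ix and ix >= ix:
        j = (parts >= 38) // g[11]
    j = ix == limit and limit != 12
    emit(g)
    return parts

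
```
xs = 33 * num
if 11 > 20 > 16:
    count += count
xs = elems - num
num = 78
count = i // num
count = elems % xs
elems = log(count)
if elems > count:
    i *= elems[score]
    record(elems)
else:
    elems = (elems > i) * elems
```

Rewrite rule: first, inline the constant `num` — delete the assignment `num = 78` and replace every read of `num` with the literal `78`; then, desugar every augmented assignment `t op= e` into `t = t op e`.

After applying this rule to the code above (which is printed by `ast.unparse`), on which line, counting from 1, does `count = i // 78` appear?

5

Transformed code:
xs = 33 * 78
if 11 > 20 > 16:
    count = count + count
xs = elems - 78
count = i // 78
count = elems % xs
elems = log(count)
if elems > count:
    i = i * elems[score]
    record(elems)
else:
    elems = (elems > i) * elems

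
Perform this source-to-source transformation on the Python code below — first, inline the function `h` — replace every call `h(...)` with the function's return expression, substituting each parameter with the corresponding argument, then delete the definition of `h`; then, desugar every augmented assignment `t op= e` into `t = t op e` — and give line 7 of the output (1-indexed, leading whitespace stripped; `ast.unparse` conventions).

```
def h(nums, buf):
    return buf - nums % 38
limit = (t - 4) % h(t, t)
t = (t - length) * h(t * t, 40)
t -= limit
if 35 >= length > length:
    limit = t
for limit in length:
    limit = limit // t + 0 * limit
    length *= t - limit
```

Transformed code:
limit = (t - 4) % (t - t % 38)
t = (t - length) * (40 - t * t % 38)
t = t - limit
if 35 >= length > length:
    limit = t
for limit in length:
    limit = limit // t + 0 * limit
    length = length * (t - limit)

limit = limit // t + 0 * limit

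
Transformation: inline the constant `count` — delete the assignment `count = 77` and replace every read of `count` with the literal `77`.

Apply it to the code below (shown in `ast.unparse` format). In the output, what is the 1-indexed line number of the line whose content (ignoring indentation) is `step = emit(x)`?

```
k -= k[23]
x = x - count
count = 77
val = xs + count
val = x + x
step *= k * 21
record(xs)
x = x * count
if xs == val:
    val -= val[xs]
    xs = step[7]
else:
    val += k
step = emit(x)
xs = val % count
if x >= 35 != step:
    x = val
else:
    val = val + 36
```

13

Transformed code:
k -= k[23]
x = x - 77
val = xs + 77
val = x + x
step *= k * 21
record(xs)
x = x * 77
if xs == val:
    val -= val[xs]
    xs = step[7]
else:
    val += k
step = emit(x)
xs = val % 77
if x >= 35 != step:
    x = val
else:
    val = val + 36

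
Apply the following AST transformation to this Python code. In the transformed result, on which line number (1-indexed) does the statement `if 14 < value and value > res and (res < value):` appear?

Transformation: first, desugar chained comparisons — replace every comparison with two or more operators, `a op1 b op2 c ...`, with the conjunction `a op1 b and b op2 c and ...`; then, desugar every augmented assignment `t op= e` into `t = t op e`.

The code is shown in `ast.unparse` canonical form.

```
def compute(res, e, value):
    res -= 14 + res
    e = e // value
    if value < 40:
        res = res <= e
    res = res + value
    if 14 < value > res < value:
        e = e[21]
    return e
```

7

Transformed code:
def compute(res, e, value):
    res = res - (14 + res)
    e = e // value
    if value < 40:
        res = res <= e
    res = res + value
    if 14 < value and value > res and (res < value):
        e = e[21]
    return e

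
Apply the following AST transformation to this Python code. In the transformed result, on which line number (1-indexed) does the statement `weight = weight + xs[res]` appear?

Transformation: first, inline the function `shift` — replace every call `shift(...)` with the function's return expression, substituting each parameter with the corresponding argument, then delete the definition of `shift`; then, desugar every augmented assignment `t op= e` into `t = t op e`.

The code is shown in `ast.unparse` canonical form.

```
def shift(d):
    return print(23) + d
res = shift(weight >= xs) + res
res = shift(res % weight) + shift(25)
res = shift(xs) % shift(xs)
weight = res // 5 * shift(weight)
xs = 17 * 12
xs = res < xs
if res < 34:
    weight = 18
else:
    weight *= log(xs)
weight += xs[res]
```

Transformed code:
res = print(23) + (weight >= xs) + res
res = print(23) + res % weight + (print(23) + 25)
res = (print(23) + xs) % (print(23) + xs)
weight = res // 5 * (print(23) + weight)
xs = 17 * 12
xs = res < xs
if res < 34:
    weight = 18
else:
    weight = weight * log(xs)
weight = weight + xs[res]

11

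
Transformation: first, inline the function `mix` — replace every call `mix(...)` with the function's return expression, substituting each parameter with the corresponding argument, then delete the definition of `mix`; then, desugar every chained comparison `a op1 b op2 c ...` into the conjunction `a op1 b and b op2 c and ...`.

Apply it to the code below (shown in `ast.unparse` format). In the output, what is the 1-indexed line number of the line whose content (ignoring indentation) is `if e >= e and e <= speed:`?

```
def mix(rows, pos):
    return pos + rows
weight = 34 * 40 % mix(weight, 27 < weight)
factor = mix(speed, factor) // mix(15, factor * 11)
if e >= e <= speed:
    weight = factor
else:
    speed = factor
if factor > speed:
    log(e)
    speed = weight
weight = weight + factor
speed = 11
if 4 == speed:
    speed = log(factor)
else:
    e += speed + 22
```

3

Transformed code:
weight = 34 * 40 % ((27 < weight) + weight)
factor = (factor + speed) // (factor * 11 + 15)
if e >= e and e <= speed:
    weight = factor
else:
    speed = factor
if factor > speed:
    log(e)
    speed = weight
weight = weight + factor
speed = 11
if 4 == speed:
    speed = log(factor)
else:
    e += speed + 22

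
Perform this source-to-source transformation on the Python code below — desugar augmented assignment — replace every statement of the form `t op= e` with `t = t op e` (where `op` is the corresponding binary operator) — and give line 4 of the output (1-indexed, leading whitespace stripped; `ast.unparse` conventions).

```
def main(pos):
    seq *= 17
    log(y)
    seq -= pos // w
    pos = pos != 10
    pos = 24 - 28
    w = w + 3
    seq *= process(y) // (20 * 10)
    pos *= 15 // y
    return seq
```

Transformed code:
def main(pos):
    seq = seq * 17
    log(y)
    seq = seq - pos // w
    pos = pos != 10
    pos = 24 - 28
    w = w + 3
    seq = seq * (process(y) // (20 * 10))
    pos = pos * (15 // y)
    return seq

seq = seq - pos // w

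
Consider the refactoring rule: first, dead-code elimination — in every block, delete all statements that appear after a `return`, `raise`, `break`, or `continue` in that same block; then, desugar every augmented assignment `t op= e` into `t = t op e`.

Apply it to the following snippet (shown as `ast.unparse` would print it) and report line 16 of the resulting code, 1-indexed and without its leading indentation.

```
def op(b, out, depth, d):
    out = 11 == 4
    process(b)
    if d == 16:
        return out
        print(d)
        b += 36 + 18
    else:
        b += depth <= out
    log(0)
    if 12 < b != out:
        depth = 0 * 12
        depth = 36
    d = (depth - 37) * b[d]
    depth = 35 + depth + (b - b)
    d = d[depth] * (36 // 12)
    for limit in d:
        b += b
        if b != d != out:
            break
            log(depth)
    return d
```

b = b + b

Transformed code:
def op(b, out, depth, d):
    out = 11 == 4
    process(b)
    if d == 16:
        return out
    else:
        b = b + (depth <= out)
    log(0)
    if 12 < b != out:
        depth = 0 * 12
        depth = 36
    d = (depth - 37) * b[d]
    depth = 35 + depth + (b - b)
    d = d[depth] * (36 // 12)
    for limit in d:
        b = b + b
        if b != d != out:
            break
    return d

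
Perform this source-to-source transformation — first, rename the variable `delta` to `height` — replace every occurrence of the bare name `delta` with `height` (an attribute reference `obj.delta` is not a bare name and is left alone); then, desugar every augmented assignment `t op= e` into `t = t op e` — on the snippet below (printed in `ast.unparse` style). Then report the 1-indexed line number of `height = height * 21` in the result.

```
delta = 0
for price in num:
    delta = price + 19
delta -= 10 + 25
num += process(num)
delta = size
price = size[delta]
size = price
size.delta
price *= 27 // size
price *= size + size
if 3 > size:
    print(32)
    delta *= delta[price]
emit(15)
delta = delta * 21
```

16

Transformed code:
height = 0
for price in num:
    height = price + 19
height = height - (10 + 25)
num = num + process(num)
height = size
price = size[height]
size = price
size.delta
price = price * (27 // size)
price = price * (size + size)
if 3 > size:
    print(32)
    height = height * height[price]
emit(15)
height = height * 21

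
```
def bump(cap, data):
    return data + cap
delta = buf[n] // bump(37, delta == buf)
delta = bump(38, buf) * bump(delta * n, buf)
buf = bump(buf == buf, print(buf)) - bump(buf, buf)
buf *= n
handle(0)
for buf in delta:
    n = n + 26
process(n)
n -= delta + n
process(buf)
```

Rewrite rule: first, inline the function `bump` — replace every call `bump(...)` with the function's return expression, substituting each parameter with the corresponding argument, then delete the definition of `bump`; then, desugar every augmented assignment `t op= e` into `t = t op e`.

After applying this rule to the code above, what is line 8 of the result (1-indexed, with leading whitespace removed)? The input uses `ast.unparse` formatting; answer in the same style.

process(n)

Transformed code:
delta = buf[n] // ((delta == buf) + 37)
delta = (buf + 38) * (buf + delta * n)
buf = print(buf) + (buf == buf) - (buf + buf)
buf = buf * n
handle(0)
for buf in delta:
    n = n + 26
process(n)
n = n - (delta + n)
process(buf)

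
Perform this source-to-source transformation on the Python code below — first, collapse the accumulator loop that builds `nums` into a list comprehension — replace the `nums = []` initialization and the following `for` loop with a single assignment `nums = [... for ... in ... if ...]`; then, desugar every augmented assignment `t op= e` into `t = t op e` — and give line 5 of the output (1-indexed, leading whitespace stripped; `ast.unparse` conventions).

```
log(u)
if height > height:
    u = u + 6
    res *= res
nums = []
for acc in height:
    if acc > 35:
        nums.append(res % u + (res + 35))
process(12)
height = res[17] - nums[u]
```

Transformed code:
log(u)
if height > height:
    u = u + 6
    res = res * res
nums = [res % u + (res + 35) for acc in height if acc > 35]
process(12)
height = res[17] - nums[u]

nums = [res % u + (res + 35) for acc in height if acc > 35]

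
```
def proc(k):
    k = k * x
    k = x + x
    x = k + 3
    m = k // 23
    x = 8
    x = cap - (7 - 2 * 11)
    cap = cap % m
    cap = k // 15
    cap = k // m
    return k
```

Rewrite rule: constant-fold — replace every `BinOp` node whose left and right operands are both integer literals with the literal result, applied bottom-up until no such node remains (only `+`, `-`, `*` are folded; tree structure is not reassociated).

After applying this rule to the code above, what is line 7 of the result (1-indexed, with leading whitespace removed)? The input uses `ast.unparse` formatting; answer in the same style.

Transformed code:
def proc(k):
    k = k * x
    k = x + x
    x = k + 3
    m = k // 23
    x = 8
    x = cap - -15
    cap = cap % m
    cap = k // 15
    cap = k // m
    return k

x = cap - -15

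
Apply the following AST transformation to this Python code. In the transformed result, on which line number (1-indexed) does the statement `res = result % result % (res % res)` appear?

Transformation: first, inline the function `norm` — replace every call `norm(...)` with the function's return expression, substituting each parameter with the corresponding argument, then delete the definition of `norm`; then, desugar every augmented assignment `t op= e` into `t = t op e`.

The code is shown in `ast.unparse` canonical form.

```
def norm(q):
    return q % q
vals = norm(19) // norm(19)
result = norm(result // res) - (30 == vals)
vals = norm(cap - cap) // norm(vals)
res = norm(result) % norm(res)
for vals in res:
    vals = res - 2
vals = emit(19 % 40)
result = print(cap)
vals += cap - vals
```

Transformed code:
vals = 19 % 19 // (19 % 19)
result = result // res % (result // res) - (30 == vals)
vals = (cap - cap) % (cap - cap) // (vals % vals)
res = result % result % (res % res)
for vals in res:
    vals = res - 2
vals = emit(19 % 40)
result = print(cap)
vals = vals + (cap - vals)

4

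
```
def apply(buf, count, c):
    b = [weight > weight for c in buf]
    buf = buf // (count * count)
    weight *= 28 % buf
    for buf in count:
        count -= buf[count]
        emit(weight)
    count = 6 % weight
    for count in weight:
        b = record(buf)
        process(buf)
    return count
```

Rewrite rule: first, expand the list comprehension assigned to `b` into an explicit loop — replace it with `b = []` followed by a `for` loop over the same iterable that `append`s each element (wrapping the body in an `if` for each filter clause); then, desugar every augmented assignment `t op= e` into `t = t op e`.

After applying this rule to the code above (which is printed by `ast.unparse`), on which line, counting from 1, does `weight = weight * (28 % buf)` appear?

Transformed code:
def apply(buf, count, c):
    b = []
    for c in buf:
        b.append(weight > weight)
    buf = buf // (count * count)
    weight = weight * (28 % buf)
    for buf in count:
        count = count - buf[count]
        emit(weight)
    count = 6 % weight
    for count in weight:
        b = record(buf)
        process(buf)
    return count

6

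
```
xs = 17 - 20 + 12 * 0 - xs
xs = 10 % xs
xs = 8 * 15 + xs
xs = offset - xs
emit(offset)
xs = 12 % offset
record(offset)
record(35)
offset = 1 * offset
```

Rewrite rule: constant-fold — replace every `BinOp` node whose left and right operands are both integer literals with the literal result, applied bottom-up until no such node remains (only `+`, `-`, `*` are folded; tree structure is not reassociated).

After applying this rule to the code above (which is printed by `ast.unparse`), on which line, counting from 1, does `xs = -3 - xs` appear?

1

Transformed code:
xs = -3 - xs
xs = 10 % xs
xs = 120 + xs
xs = offset - xs
emit(offset)
xs = 12 % offset
record(offset)
record(35)
offset = 1 * offset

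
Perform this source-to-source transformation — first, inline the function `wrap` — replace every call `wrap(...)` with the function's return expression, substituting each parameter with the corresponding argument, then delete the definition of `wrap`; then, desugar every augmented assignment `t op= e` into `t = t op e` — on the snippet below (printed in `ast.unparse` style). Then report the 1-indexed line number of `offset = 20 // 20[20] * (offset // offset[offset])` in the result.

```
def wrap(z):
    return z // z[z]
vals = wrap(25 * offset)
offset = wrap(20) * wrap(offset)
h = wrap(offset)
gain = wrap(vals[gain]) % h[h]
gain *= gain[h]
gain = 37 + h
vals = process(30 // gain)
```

Transformed code:
vals = 25 * offset // (25 * offset)[25 * offset]
offset = 20 // 20[20] * (offset // offset[offset])
h = offset // offset[offset]
gain = vals[gain] // vals[gain][vals[gain]] % h[h]
gain = gain * gain[h]
gain = 37 + h
vals = process(30 // gain)

2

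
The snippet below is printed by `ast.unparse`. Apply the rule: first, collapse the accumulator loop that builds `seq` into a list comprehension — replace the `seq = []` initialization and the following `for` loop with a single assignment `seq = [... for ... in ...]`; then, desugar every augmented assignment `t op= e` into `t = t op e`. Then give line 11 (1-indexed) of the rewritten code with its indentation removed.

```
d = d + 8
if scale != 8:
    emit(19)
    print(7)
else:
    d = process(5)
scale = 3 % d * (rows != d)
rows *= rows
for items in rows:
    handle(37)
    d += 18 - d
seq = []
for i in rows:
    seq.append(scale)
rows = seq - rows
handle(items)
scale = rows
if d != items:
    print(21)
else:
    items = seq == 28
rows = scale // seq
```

Transformed code:
d = d + 8
if scale != 8:
    emit(19)
    print(7)
else:
    d = process(5)
scale = 3 % d * (rows != d)
rows = rows * rows
for items in rows:
    handle(37)
    d = d + (18 - d)
seq = [scale for i in rows]
rows = seq - rows
handle(items)
scale = rows
if d != items:
    print(21)
else:
    items = seq == 28
rows = scale // seq

d = d + (18 - d)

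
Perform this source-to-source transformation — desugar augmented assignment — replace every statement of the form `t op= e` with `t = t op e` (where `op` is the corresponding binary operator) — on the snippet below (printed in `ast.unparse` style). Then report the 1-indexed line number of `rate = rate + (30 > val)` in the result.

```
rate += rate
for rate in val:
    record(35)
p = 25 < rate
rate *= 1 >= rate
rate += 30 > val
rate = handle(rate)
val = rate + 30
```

6

Transformed code:
rate = rate + rate
for rate in val:
    record(35)
p = 25 < rate
rate = rate * (1 >= rate)
rate = rate + (30 > val)
rate = handle(rate)
val = rate + 30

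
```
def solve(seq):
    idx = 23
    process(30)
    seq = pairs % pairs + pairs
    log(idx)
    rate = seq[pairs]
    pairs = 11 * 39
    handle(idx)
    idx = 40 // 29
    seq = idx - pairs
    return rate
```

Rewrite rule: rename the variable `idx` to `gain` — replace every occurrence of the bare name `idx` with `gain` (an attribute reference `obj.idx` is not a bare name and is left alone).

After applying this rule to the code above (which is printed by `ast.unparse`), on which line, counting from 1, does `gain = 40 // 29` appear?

9

Transformed code:
def solve(seq):
    gain = 23
    process(30)
    seq = pairs % pairs + pairs
    log(gain)
    rate = seq[pairs]
    pairs = 11 * 39
    handle(gain)
    gain = 40 // 29
    seq = gain - pairs
    return rate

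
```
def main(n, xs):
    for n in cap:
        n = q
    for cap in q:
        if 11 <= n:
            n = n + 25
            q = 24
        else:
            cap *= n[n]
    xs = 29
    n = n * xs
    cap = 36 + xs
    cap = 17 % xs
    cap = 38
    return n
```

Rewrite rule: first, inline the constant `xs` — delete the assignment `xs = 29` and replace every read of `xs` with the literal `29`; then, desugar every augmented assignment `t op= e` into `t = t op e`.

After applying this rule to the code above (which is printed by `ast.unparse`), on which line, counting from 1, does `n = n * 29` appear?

10

Transformed code:
def main(n, xs):
    for n in cap:
        n = q
    for cap in q:
        if 11 <= n:
            n = n + 25
            q = 24
        else:
            cap = cap * n[n]
    n = n * 29
    cap = 36 + 29
    cap = 17 % 29
    cap = 38
    return n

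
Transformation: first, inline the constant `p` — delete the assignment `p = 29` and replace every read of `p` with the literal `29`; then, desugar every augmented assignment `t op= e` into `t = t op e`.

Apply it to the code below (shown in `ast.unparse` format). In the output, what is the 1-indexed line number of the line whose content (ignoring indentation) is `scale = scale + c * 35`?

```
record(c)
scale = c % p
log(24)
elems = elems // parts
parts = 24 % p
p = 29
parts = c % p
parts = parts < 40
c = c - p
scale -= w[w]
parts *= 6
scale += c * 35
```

11

Transformed code:
record(c)
scale = c % 29
log(24)
elems = elems // parts
parts = 24 % 29
parts = c % 29
parts = parts < 40
c = c - 29
scale = scale - w[w]
parts = parts * 6
scale = scale + c * 35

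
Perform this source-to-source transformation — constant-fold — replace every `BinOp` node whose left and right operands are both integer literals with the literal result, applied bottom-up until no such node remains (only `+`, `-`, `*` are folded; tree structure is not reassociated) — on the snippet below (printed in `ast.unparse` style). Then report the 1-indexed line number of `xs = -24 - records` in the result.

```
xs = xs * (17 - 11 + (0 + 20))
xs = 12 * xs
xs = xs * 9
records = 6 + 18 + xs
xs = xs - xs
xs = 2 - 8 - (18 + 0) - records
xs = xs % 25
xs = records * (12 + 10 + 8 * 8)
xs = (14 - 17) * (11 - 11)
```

Transformed code:
xs = xs * 26
xs = 12 * xs
xs = xs * 9
records = 24 + xs
xs = xs - xs
xs = -24 - records
xs = xs % 25
xs = records * 86
xs = 0

6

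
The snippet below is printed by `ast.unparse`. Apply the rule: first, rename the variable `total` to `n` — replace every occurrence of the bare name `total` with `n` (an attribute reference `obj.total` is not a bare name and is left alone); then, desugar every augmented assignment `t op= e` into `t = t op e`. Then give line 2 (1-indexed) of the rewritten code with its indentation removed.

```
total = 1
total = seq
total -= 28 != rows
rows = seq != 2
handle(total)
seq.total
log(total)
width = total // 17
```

n = seq

Transformed code:
n = 1
n = seq
n = n - (28 != rows)
rows = seq != 2
handle(n)
seq.total
log(n)
width = n // 17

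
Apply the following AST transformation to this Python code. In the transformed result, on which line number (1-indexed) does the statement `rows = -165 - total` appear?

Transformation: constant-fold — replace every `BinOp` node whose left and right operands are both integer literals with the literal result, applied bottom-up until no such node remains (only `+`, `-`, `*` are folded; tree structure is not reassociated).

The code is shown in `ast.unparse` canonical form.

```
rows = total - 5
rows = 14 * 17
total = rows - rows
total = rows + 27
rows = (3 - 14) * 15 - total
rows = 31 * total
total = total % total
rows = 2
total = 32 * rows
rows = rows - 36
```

Transformed code:
rows = total - 5
rows = 238
total = rows - rows
total = rows + 27
rows = -165 - total
rows = 31 * total
total = total % total
rows = 2
total = 32 * rows
rows = rows - 36

5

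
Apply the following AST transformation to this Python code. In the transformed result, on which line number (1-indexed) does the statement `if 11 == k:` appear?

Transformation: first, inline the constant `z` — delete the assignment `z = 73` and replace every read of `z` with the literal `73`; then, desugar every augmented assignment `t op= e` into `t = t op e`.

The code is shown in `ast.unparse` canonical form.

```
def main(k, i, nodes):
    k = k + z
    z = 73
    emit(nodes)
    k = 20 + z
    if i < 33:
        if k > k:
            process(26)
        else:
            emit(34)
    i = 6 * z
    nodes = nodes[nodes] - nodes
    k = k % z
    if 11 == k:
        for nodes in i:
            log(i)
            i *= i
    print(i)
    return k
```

13

Transformed code:
def main(k, i, nodes):
    k = k + 73
    emit(nodes)
    k = 20 + 73
    if i < 33:
        if k > k:
            process(26)
        else:
            emit(34)
    i = 6 * 73
    nodes = nodes[nodes] - nodes
    k = k % 73
    if 11 == k:
        for nodes in i:
            log(i)
            i = i * i
    print(i)
    return k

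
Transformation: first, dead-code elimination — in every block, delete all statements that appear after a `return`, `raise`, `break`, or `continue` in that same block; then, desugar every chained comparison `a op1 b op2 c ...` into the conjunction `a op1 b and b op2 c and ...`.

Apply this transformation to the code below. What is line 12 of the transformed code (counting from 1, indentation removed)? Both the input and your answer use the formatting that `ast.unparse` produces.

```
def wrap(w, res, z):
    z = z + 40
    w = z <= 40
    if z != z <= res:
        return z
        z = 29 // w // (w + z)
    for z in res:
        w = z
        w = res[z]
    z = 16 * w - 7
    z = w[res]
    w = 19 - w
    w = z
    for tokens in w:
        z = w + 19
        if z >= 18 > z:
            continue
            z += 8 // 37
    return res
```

Transformed code:
def wrap(w, res, z):
    z = z + 40
    w = z <= 40
    if z != z and z <= res:
        return z
    for z in res:
        w = z
        w = res[z]
    z = 16 * w - 7
    z = w[res]
    w = 19 - w
    w = z
    for tokens in w:
        z = w + 19
        if z >= 18 and 18 > z:
            continue
    return res

w = z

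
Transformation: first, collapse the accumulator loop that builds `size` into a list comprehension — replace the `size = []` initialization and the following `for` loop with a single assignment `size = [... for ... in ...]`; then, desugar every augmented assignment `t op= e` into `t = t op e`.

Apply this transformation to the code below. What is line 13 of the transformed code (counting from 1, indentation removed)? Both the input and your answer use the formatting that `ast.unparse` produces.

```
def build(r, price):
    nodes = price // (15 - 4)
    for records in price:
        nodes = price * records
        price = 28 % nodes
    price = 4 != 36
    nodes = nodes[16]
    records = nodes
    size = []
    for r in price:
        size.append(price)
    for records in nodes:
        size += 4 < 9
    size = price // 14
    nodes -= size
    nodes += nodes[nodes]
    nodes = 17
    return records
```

nodes = nodes - size

Transformed code:
def build(r, price):
    nodes = price // (15 - 4)
    for records in price:
        nodes = price * records
        price = 28 % nodes
    price = 4 != 36
    nodes = nodes[16]
    records = nodes
    size = [price for r in price]
    for records in nodes:
        size = size + (4 < 9)
    size = price // 14
    nodes = nodes - size
    nodes = nodes + nodes[nodes]
    nodes = 17
    return records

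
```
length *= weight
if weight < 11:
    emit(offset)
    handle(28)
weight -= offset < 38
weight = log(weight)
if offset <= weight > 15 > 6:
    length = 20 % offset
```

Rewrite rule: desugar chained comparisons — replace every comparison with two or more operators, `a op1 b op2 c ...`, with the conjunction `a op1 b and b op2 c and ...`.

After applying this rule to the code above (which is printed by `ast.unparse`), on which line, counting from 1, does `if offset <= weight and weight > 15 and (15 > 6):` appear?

7

Transformed code:
length *= weight
if weight < 11:
    emit(offset)
    handle(28)
weight -= offset < 38
weight = log(weight)
if offset <= weight and weight > 15 and (15 > 6):
    length = 20 % offset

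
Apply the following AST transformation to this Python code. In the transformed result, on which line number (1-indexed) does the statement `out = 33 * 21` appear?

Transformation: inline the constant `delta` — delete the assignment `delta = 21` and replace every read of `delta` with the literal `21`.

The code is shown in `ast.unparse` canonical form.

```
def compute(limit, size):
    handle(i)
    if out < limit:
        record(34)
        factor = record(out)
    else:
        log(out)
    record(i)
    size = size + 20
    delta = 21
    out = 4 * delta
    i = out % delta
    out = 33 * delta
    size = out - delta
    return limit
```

Transformed code:
def compute(limit, size):
    handle(i)
    if out < limit:
        record(34)
        factor = record(out)
    else:
        log(out)
    record(i)
    size = size + 20
    out = 4 * 21
    i = out % 21
    out = 33 * 21
    size = out - 21
    return limit

12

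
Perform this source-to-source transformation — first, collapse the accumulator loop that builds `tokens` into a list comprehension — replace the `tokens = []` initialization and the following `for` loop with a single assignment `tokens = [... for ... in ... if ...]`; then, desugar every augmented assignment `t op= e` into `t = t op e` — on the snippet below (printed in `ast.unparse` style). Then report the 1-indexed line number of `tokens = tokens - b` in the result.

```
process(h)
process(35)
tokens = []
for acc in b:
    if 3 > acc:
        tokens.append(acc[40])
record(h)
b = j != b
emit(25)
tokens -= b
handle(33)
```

Transformed code:
process(h)
process(35)
tokens = [acc[40] for acc in b if 3 > acc]
record(h)
b = j != b
emit(25)
tokens = tokens - b
handle(33)

7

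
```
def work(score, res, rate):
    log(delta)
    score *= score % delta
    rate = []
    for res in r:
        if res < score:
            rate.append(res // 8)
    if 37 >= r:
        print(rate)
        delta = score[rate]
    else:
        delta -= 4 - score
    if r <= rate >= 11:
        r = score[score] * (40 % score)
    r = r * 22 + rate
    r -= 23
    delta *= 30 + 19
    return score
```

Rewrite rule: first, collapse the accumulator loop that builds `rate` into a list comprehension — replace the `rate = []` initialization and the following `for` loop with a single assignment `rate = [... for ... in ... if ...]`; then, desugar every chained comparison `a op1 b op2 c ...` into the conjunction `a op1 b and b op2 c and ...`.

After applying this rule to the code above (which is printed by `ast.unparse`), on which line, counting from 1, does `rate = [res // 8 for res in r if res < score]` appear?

4

Transformed code:
def work(score, res, rate):
    log(delta)
    score *= score % delta
    rate = [res // 8 for res in r if res < score]
    if 37 >= r:
        print(rate)
        delta = score[rate]
    else:
        delta -= 4 - score
    if r <= rate and rate >= 11:
        r = score[score] * (40 % score)
    r = r * 22 + rate
    r -= 23
    delta *= 30 + 19
    return score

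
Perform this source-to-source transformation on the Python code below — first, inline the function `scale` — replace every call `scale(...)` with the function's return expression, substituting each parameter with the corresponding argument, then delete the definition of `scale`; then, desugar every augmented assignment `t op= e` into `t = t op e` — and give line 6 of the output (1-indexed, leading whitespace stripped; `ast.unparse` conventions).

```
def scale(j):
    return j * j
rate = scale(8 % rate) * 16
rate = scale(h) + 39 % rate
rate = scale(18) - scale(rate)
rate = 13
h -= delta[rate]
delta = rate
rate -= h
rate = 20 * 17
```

delta = rate

Transformed code:
rate = 8 % rate * (8 % rate) * 16
rate = h * h + 39 % rate
rate = 18 * 18 - rate * rate
rate = 13
h = h - delta[rate]
delta = rate
rate = rate - h
rate = 20 * 17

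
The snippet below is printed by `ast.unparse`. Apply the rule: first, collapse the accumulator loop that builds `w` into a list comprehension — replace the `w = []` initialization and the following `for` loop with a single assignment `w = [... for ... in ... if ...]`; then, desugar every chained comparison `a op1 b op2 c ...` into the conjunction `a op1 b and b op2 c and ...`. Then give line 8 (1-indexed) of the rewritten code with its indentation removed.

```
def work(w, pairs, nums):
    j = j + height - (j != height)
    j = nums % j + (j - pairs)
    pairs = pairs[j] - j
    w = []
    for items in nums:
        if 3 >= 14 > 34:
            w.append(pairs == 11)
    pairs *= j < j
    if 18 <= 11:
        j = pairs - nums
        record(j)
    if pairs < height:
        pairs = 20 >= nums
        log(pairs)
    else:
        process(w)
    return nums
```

Transformed code:
def work(w, pairs, nums):
    j = j + height - (j != height)
    j = nums % j + (j - pairs)
    pairs = pairs[j] - j
    w = [pairs == 11 for items in nums if 3 >= 14 and 14 > 34]
    pairs *= j < j
    if 18 <= 11:
        j = pairs - nums
        record(j)
    if pairs < height:
        pairs = 20 >= nums
        log(pairs)
    else:
        process(w)
    return nums

j = pairs - nums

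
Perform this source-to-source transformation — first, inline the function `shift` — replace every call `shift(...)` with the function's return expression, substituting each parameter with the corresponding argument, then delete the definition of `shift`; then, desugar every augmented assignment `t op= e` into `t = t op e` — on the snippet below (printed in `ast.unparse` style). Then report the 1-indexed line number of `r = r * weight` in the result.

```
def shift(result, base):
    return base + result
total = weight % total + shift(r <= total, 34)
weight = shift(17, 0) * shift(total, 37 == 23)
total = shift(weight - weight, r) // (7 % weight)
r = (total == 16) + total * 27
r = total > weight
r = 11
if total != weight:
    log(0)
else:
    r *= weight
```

10

Transformed code:
total = weight % total + (34 + (r <= total))
weight = (0 + 17) * ((37 == 23) + total)
total = (r + (weight - weight)) // (7 % weight)
r = (total == 16) + total * 27
r = total > weight
r = 11
if total != weight:
    log(0)
else:
    r = r * weight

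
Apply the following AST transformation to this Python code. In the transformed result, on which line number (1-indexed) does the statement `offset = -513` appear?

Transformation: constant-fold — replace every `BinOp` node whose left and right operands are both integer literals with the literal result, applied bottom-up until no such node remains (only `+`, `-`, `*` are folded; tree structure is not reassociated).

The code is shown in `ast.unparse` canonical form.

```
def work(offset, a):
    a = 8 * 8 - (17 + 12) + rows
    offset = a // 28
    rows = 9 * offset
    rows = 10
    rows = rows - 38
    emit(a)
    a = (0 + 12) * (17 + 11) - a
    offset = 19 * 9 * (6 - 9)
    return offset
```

9

Transformed code:
def work(offset, a):
    a = 35 + rows
    offset = a // 28
    rows = 9 * offset
    rows = 10
    rows = rows - 38
    emit(a)
    a = 336 - a
    offset = -513
    return offset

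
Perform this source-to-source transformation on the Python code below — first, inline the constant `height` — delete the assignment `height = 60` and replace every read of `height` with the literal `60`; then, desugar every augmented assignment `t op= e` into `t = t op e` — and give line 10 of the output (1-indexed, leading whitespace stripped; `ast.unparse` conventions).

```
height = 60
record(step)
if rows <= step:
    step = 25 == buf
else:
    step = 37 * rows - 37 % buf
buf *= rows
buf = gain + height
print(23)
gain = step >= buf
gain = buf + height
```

Transformed code:
record(step)
if rows <= step:
    step = 25 == buf
else:
    step = 37 * rows - 37 % buf
buf = buf * rows
buf = gain + 60
print(23)
gain = step >= buf
gain = buf + 60

gain = buf + 60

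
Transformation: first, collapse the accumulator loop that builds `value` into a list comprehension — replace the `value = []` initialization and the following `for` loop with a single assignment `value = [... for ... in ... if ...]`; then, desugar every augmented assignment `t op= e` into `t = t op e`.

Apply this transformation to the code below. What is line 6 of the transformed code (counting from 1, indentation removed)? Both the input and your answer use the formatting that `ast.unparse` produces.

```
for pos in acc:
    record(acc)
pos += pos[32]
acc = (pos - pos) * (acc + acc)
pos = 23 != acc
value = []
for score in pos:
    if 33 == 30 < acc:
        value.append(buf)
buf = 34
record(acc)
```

Transformed code:
for pos in acc:
    record(acc)
pos = pos + pos[32]
acc = (pos - pos) * (acc + acc)
pos = 23 != acc
value = [buf for score in pos if 33 == 30 < acc]
buf = 34
record(acc)

value = [buf for score in pos if 33 == 30 < acc]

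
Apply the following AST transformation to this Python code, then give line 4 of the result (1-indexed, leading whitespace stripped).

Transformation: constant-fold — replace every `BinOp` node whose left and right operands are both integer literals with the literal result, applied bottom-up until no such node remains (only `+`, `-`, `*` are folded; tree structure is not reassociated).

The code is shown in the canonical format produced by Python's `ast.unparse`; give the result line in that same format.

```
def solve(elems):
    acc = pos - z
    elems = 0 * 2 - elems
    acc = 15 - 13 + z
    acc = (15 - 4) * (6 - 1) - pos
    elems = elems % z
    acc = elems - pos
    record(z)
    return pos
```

Transformed code:
def solve(elems):
    acc = pos - z
    elems = 0 - elems
    acc = 2 + z
    acc = 55 - pos
    elems = elems % z
    acc = elems - pos
    record(z)
    return pos

acc = 2 + z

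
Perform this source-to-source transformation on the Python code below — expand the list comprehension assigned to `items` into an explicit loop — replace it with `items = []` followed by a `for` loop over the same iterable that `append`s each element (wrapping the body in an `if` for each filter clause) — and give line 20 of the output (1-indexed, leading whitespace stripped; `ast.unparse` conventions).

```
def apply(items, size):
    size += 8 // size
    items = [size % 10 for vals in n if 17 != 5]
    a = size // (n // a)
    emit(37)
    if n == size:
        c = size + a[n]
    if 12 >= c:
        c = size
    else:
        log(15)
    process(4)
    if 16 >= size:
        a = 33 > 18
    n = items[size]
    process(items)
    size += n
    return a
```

size += n

Transformed code:
def apply(items, size):
    size += 8 // size
    items = []
    for vals in n:
        if 17 != 5:
            items.append(size % 10)
    a = size // (n // a)
    emit(37)
    if n == size:
        c = size + a[n]
    if 12 >= c:
        c = size
    else:
        log(15)
    process(4)
    if 16 >= size:
        a = 33 > 18
    n = items[size]
    process(items)
    size += n
    return a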